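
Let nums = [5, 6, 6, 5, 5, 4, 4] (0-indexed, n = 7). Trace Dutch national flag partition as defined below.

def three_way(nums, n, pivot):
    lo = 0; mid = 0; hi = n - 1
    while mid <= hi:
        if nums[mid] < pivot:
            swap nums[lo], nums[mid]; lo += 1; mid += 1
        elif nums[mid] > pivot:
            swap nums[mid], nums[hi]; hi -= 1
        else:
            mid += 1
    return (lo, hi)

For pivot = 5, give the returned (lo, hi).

(2, 4)

lo=0 mid=0 hi=6
5=5: mid=1
6>5: swap(1,6), hi=5 ⇒ [5, 4, 6, 5, 5, 4, 6]
4<5: swap(0,1), lo=1 mid=2 ⇒ [4, 5, 6, 5, 5, 4, 6]
6>5: swap(2,5), hi=4 ⇒ [4, 5, 4, 5, 5, 6, 6]
4<5: swap(1,2), lo=2 mid=3 ⇒ [4, 4, 5, 5, 5, 6, 6]
5=5: mid=4
5=5: mid=5
done. lo=2 hi=4; nums=[4, 4, 5, 5, 5, 6, 6]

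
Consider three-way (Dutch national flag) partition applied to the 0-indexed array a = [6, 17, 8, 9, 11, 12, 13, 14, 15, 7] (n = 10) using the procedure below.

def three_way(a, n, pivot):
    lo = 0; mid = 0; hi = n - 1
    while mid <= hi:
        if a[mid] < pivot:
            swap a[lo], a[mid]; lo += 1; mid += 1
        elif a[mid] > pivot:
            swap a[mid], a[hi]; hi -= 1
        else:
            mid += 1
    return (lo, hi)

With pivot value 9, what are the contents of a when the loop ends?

[6, 7, 8, 9, 12, 13, 14, 15, 11, 17]

lo=0 mid=0 hi=9
6<9: swap(0,0), lo=1 mid=1 ⇒ [6, 17, 8, 9, 11, 12, 13, 14, 15, 7]
17>9: swap(1,9), hi=8 ⇒ [6, 7, 8, 9, 11, 12, 13, 14, 15, 17]
7<9: swap(1,1), lo=2 mid=2 ⇒ [6, 7, 8, 9, 11, 12, 13, 14, 15, 17]
8<9: swap(2,2), lo=3 mid=3 ⇒ [6, 7, 8, 9, 11, 12, 13, 14, 15, 17]
9=9: mid=4
11>9: swap(4,8), hi=7 ⇒ [6, 7, 8, 9, 15, 12, 13, 14, 11, 17]
15>9: swap(4,7), hi=6 ⇒ [6, 7, 8, 9, 14, 12, 13, 15, 11, 17]
14>9: swap(4,6), hi=5 ⇒ [6, 7, 8, 9, 13, 12, 14, 15, 11, 17]
13>9: swap(4,5), hi=4 ⇒ [6, 7, 8, 9, 12, 13, 14, 15, 11, 17]
12>9: swap(4,4), hi=3 ⇒ [6, 7, 8, 9, 12, 13, 14, 15, 11, 17]
done. lo=3 hi=3; a=[6, 7, 8, 9, 12, 13, 14, 15, 11, 17]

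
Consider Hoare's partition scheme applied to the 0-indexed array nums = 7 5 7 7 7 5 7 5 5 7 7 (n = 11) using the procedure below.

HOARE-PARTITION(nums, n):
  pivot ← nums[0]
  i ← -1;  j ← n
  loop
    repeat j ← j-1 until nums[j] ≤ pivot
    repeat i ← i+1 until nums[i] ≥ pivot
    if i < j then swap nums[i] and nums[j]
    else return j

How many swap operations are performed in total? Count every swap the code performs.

4

pivot=7
j stops at 10 (7), i stops at 0 (7); swap ⇒ 7 5 7 7 7 5 7 5 5 7 7
j stops at 9 (7), i stops at 2 (7); swap ⇒ 7 5 7 7 7 5 7 5 5 7 7
j stops at 8 (5), i stops at 3 (7); swap ⇒ 7 5 7 5 7 5 7 5 7 7 7
j stops at 7 (5), i stops at 4 (7); swap ⇒ 7 5 7 5 5 5 7 7 7 7 7
j stops at 6, i stops at 6; i≥j ⇒ return 6. nums=7 5 7 5 5 5 7 7 7 7 7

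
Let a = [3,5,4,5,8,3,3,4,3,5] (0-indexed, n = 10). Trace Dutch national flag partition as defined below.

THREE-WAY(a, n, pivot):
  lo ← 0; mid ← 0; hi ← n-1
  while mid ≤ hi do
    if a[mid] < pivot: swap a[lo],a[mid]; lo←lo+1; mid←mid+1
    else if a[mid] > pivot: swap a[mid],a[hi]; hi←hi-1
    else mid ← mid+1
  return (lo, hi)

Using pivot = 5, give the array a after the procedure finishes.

pivot = 5; lo=0, mid=0, hi=9
a[mid]=3<5: swap a[0],a[0]; lo=1,mid=1 → [3,5,4,5,8,3,3,4,3,5]
a[mid]=5=5: mid=2
a[mid]=4<5: swap a[1],a[2]; lo=2,mid=3 → [3,4,5,5,8,3,3,4,3,5]
a[mid]=5=5: mid=4
a[mid]=8>5: swap a[4],a[9]; hi=8 → [3,4,5,5,5,3,3,4,3,8]
a[mid]=5=5: mid=5
a[mid]=3<5: swap a[2],a[5]; lo=3,mid=6 → [3,4,3,5,5,5,3,4,3,8]
a[mid]=3<5: swap a[3],a[6]; lo=4,mid=7 → [3,4,3,3,5,5,5,4,3,8]
a[mid]=4<5: swap a[4],a[7]; lo=5,mid=8 → [3,4,3,3,4,5,5,5,3,8]
a[mid]=3<5: swap a[5],a[8]; lo=6,mid=9 → [3,4,3,3,4,3,5,5,5,8]
end: lo=6, hi=8; a = [3,4,3,3,4,3,5,5,5,8]

[3,4,3,3,4,3,5,5,5,8]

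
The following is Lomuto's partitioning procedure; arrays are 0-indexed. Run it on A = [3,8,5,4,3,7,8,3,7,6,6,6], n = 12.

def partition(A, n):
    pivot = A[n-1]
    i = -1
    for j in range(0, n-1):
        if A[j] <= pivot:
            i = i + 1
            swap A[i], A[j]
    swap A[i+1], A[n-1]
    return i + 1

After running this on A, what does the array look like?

[3,5,4,3,3,6,6,6,7,7,8,8]

pivot=6, i=-1
j=0: 3≤6, i=0, swap(0,0) ⇒ [3,8,5,4,3,7,8,3,7,6,6,6]
j=1: 8>6, skip
j=2: 5≤6, i=1, swap(1,2) ⇒ [3,5,8,4,3,7,8,3,7,6,6,6]
j=3: 4≤6, i=2, swap(2,3) ⇒ [3,5,4,8,3,7,8,3,7,6,6,6]
j=4: 3≤6, i=3, swap(3,4) ⇒ [3,5,4,3,8,7,8,3,7,6,6,6]
j=5: 7>6, skip
j=6: 8>6, skip
j=7: 3≤6, i=4, swap(4,7) ⇒ [3,5,4,3,3,7,8,8,7,6,6,6]
j=8: 7>6, skip
j=9: 6≤6, i=5, swap(5,9) ⇒ [3,5,4,3,3,6,8,8,7,7,6,6]
j=10: 6≤6, i=6, swap(6,10) ⇒ [3,5,4,3,3,6,6,8,7,7,8,6]
swap(7,11) ⇒ [3,5,4,3,3,6,6,6,7,7,8,8]; return 7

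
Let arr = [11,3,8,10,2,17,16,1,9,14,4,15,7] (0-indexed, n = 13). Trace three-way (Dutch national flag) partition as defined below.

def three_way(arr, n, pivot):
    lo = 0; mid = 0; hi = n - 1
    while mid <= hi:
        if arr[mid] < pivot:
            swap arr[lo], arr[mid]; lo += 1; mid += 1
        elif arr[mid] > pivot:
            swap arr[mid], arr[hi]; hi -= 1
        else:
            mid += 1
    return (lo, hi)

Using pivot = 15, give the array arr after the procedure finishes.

[11,3,8,10,2,7,1,9,14,4,15,16,17]

lo=0 mid=0 hi=12
11<15: swap(0,0), lo=1 mid=1 ⇒ [11,3,8,10,2,17,16,1,9,14,4,15,7]
3<15: swap(1,1), lo=2 mid=2 ⇒ [11,3,8,10,2,17,16,1,9,14,4,15,7]
8<15: swap(2,2), lo=3 mid=3 ⇒ [11,3,8,10,2,17,16,1,9,14,4,15,7]
10<15: swap(3,3), lo=4 mid=4 ⇒ [11,3,8,10,2,17,16,1,9,14,4,15,7]
2<15: swap(4,4), lo=5 mid=5 ⇒ [11,3,8,10,2,17,16,1,9,14,4,15,7]
17>15: swap(5,12), hi=11 ⇒ [11,3,8,10,2,7,16,1,9,14,4,15,17]
7<15: swap(5,5), lo=6 mid=6 ⇒ [11,3,8,10,2,7,16,1,9,14,4,15,17]
16>15: swap(6,11), hi=10 ⇒ [11,3,8,10,2,7,15,1,9,14,4,16,17]
15=15: mid=7
1<15: swap(6,7), lo=7 mid=8 ⇒ [11,3,8,10,2,7,1,15,9,14,4,16,17]
9<15: swap(7,8), lo=8 mid=9 ⇒ [11,3,8,10,2,7,1,9,15,14,4,16,17]
14<15: swap(8,9), lo=9 mid=10 ⇒ [11,3,8,10,2,7,1,9,14,15,4,16,17]
4<15: swap(9,10), lo=10 mid=11 ⇒ [11,3,8,10,2,7,1,9,14,4,15,16,17]
done. lo=10 hi=10; arr=[11,3,8,10,2,7,1,9,14,4,15,16,17]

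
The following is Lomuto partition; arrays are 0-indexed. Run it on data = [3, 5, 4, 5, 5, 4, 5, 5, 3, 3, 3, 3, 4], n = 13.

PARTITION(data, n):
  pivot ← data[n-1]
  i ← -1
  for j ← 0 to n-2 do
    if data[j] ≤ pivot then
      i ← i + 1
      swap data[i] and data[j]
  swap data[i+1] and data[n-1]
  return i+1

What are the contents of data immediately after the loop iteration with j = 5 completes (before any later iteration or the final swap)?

[3, 4, 4, 5, 5, 5, 5, 5, 3, 3, 3, 3, 4]

pivot=4, i=-1
j=0: 3≤4, i=0, swap(0,0) ⇒ [3, 5, 4, 5, 5, 4, 5, 5, 3, 3, 3, 3, 4]
j=1: 5>4, skip
j=2: 4≤4, i=1, swap(1,2) ⇒ [3, 4, 5, 5, 5, 4, 5, 5, 3, 3, 3, 3, 4]
j=3: 5>4, skip
j=4: 5>4, skip
j=5: 4≤4, i=2, swap(2,5) ⇒ [3, 4, 4, 5, 5, 5, 5, 5, 3, 3, 3, 3, 4]
(after j=5) data = [3, 4, 4, 5, 5, 5, 5, 5, 3, 3, 3, 3, 4]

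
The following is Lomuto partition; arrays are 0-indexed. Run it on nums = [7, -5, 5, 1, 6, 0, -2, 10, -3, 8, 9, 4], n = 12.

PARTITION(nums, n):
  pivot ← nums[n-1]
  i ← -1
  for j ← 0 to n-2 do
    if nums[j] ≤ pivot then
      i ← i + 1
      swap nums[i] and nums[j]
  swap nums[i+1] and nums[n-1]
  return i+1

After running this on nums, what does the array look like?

pivot = nums[11] = 4; i = -1
j=0: nums[0]=7 > 4 → no swap
j=1: nums[1]=-5 ≤ 4 → i=0, swap nums[0],nums[1] → [-5, 7, 5, 1, 6, 0, -2, 10, -3, 8, 9, 4]
j=2: nums[2]=5 > 4 → no swap
j=3: nums[3]=1 ≤ 4 → i=1, swap nums[1],nums[3] → [-5, 1, 5, 7, 6, 0, -2, 10, -3, 8, 9, 4]
j=4: nums[4]=6 > 4 → no swap
j=5: nums[5]=0 ≤ 4 → i=2, swap nums[2],nums[5] → [-5, 1, 0, 7, 6, 5, -2, 10, -3, 8, 9, 4]
j=6: nums[6]=-2 ≤ 4 → i=3, swap nums[3],nums[6] → [-5, 1, 0, -2, 6, 5, 7, 10, -3, 8, 9, 4]
j=7: nums[7]=10 > 4 → no swap
j=8: nums[8]=-3 ≤ 4 → i=4, swap nums[4],nums[8] → [-5, 1, 0, -2, -3, 5, 7, 10, 6, 8, 9, 4]
j=9: nums[9]=8 > 4 → no swap
j=10: nums[10]=9 > 4 → no swap
final swap nums[5],nums[11] → [-5, 1, 0, -2, -3, 4, 7, 10, 6, 8, 9, 5]; return 5

[-5, 1, 0, -2, -3, 4, 7, 10, 6, 8, 9, 5]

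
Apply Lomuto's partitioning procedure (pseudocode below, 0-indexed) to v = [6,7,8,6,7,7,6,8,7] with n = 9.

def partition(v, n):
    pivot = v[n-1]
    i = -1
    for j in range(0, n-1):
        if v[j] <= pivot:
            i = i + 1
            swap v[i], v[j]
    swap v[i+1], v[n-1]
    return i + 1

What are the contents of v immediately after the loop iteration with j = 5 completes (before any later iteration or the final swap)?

pivot = v[8] = 7; i = -1
j=0: v[0]=6 ≤ 7 → i=0, swap v[0],v[0] (no change) → [6,7,8,6,7,7,6,8,7]
j=1: v[1]=7 ≤ 7 → i=1, swap v[1],v[1] (no change) → [6,7,8,6,7,7,6,8,7]
j=2: v[2]=8 > 7 → no swap
j=3: v[3]=6 ≤ 7 → i=2, swap v[2],v[3] → [6,7,6,8,7,7,6,8,7]
j=4: v[4]=7 ≤ 7 → i=3, swap v[3],v[4] → [6,7,6,7,8,7,6,8,7]
j=5: v[5]=7 ≤ 7 → i=4, swap v[4],v[5] → [6,7,6,7,7,8,6,8,7]
(after j=5) v = [6,7,6,7,7,8,6,8,7]

[6,7,6,7,7,8,6,8,7]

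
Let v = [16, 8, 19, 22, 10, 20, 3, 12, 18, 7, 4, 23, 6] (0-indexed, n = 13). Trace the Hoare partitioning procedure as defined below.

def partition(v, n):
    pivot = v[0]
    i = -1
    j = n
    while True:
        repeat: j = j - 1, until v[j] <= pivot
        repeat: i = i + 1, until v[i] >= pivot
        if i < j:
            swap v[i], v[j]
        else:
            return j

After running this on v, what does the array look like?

[6, 8, 4, 7, 10, 12, 3, 20, 18, 22, 19, 23, 16]

pivot = v[0] = 16; i = -1, j = 13
j→12 (v[12]=6≤16), i→0 (v[0]=16≥16); i<j, swap → [6, 8, 19, 22, 10, 20, 3, 12, 18, 7, 4, 23, 16]
j→10 (v[10]=4≤16), i→2 (v[2]=19≥16); i<j, swap → [6, 8, 4, 22, 10, 20, 3, 12, 18, 7, 19, 23, 16]
j→9 (v[9]=7≤16), i→3 (v[3]=22≥16); i<j, swap → [6, 8, 4, 7, 10, 20, 3, 12, 18, 22, 19, 23, 16]
j→7 (v[7]=12≤16), i→5 (v[5]=20≥16); i<j, swap → [6, 8, 4, 7, 10, 12, 3, 20, 18, 22, 19, 23, 16]
j→6, i→7; i≥j, return j=6. v = [6, 8, 4, 7, 10, 12, 3, 20, 18, 22, 19, 23, 16]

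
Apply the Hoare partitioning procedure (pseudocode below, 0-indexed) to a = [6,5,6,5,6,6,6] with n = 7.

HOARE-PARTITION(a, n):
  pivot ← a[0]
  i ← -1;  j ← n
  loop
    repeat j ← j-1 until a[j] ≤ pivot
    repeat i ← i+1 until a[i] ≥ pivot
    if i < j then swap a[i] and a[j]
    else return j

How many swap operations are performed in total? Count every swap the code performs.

pivot = a[0] = 6; i = -1, j = 7
j→6 (a[6]=6≤6), i→0 (a[0]=6≥6); i<j, swap → [6,5,6,5,6,6,6]
j→5 (a[5]=6≤6), i→2 (a[2]=6≥6); i<j, swap → [6,5,6,5,6,6,6]
j→4, i→4; i≥j, return j=4. a = [6,5,6,5,6,6,6]

2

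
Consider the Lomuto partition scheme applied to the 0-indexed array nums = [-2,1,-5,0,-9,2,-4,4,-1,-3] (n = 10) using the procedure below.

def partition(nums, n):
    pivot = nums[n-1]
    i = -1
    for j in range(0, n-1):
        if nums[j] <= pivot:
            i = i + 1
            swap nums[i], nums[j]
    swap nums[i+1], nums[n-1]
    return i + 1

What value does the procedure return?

3

pivot = nums[9] = -3; i = -1
j=0: nums[0]=-2 > -3 → no swap
j=1: nums[1]=1 > -3 → no swap
j=2: nums[2]=-5 ≤ -3 → i=0, swap nums[0],nums[2] → [-5,1,-2,0,-9,2,-4,4,-1,-3]
j=3: nums[3]=0 > -3 → no swap
j=4: nums[4]=-9 ≤ -3 → i=1, swap nums[1],nums[4] → [-5,-9,-2,0,1,2,-4,4,-1,-3]
j=5: nums[5]=2 > -3 → no swap
j=6: nums[6]=-4 ≤ -3 → i=2, swap nums[2],nums[6] → [-5,-9,-4,0,1,2,-2,4,-1,-3]
j=7: nums[7]=4 > -3 → no swap
j=8: nums[8]=-1 > -3 → no swap
final swap nums[3],nums[9] → [-5,-9,-4,-3,1,2,-2,4,-1,0]; return 3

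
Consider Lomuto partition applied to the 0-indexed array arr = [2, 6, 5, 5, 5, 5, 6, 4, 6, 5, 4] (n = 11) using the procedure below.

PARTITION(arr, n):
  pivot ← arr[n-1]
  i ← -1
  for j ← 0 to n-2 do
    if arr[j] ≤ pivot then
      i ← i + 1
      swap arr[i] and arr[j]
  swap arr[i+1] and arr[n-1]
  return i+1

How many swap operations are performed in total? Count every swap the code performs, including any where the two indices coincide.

3

pivot = arr[10] = 4; i = -1
j=0: arr[0]=2 ≤ 4 → i=0, swap arr[0],arr[0] (no change) → [2, 6, 5, 5, 5, 5, 6, 4, 6, 5, 4]
j=1: arr[1]=6 > 4 → no swap
j=2: arr[2]=5 > 4 → no swap
j=3: arr[3]=5 > 4 → no swap
j=4: arr[4]=5 > 4 → no swap
j=5: arr[5]=5 > 4 → no swap
j=6: arr[6]=6 > 4 → no swap
j=7: arr[7]=4 ≤ 4 → i=1, swap arr[1],arr[7] → [2, 4, 5, 5, 5, 5, 6, 6, 6, 5, 4]
j=8: arr[8]=6 > 4 → no swap
j=9: arr[9]=5 > 4 → no swap
final swap arr[2],arr[10] → [2, 4, 4, 5, 5, 5, 6, 6, 6, 5, 5]; return 2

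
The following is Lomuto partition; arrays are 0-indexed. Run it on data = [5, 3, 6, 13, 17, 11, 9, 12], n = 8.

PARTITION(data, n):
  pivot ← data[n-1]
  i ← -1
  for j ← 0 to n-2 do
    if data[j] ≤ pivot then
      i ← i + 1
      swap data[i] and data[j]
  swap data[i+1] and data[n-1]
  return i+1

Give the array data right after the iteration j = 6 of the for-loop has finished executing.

[5, 3, 6, 11, 9, 13, 17, 12]

pivot = data[7] = 12; i = -1
j=0: data[0]=5 ≤ 12 → i=0, swap data[0],data[0] (no change) → [5, 3, 6, 13, 17, 11, 9, 12]
j=1: data[1]=3 ≤ 12 → i=1, swap data[1],data[1] (no change) → [5, 3, 6, 13, 17, 11, 9, 12]
j=2: data[2]=6 ≤ 12 → i=2, swap data[2],data[2] (no change) → [5, 3, 6, 13, 17, 11, 9, 12]
j=3: data[3]=13 > 12 → no swap
j=4: data[4]=17 > 12 → no swap
j=5: data[5]=11 ≤ 12 → i=3, swap data[3],data[5] → [5, 3, 6, 11, 17, 13, 9, 12]
j=6: data[6]=9 ≤ 12 → i=4, swap data[4],data[6] → [5, 3, 6, 11, 9, 13, 17, 12]
(after j=6) data = [5, 3, 6, 11, 9, 13, 17, 12]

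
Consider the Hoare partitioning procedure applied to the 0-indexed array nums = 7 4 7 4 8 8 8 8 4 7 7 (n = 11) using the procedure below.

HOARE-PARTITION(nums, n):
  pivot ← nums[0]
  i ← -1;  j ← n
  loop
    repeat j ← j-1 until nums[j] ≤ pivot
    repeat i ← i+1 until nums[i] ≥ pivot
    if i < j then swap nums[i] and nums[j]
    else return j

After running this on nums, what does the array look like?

7 4 7 4 4 8 8 8 8 7 7

pivot = nums[0] = 7; i = -1, j = 11
j→10 (nums[10]=7≤7), i→0 (nums[0]=7≥7); i<j, swap → 7 4 7 4 8 8 8 8 4 7 7
j→9 (nums[9]=7≤7), i→2 (nums[2]=7≥7); i<j, swap → 7 4 7 4 8 8 8 8 4 7 7
j→8 (nums[8]=4≤7), i→4 (nums[4]=8≥7); i<j, swap → 7 4 7 4 4 8 8 8 8 7 7
j→4, i→5; i≥j, return j=4. nums = 7 4 7 4 4 8 8 8 8 7 7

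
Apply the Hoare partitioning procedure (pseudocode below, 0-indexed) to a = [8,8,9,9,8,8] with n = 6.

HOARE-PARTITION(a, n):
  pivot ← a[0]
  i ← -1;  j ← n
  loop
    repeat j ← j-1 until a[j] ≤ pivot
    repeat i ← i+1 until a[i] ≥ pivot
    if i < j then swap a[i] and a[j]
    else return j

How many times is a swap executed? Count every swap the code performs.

2

pivot = a[0] = 8; i = -1, j = 6
j→5 (a[5]=8≤8), i→0 (a[0]=8≥8); i<j, swap → [8,8,9,9,8,8]
j→4 (a[4]=8≤8), i→1 (a[1]=8≥8); i<j, swap → [8,8,9,9,8,8]
j→1, i→2; i≥j, return j=1. a = [8,8,9,9,8,8]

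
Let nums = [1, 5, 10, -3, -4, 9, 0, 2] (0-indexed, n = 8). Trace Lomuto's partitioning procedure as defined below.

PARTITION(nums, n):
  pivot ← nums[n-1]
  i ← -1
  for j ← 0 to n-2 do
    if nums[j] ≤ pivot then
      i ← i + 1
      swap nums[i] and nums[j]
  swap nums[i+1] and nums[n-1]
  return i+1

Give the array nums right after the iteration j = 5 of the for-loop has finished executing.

pivot=2, i=-1
j=0: 1≤2, i=0, swap(0,0) ⇒ [1, 5, 10, -3, -4, 9, 0, 2]
j=1: 5>2, skip
j=2: 10>2, skip
j=3: -3≤2, i=1, swap(1,3) ⇒ [1, -3, 10, 5, -4, 9, 0, 2]
j=4: -4≤2, i=2, swap(2,4) ⇒ [1, -3, -4, 5, 10, 9, 0, 2]
j=5: 9>2, skip
(after j=5) nums = [1, -3, -4, 5, 10, 9, 0, 2]

[1, -3, -4, 5, 10, 9, 0, 2]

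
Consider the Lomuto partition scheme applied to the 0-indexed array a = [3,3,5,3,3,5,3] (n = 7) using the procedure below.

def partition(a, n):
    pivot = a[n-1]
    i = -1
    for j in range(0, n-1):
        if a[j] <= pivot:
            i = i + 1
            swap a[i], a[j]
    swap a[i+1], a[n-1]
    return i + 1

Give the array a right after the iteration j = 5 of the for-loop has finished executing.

[3,3,3,3,5,5,3]

pivot = a[6] = 3; i = -1
j=0: a[0]=3 ≤ 3 → i=0, swap a[0],a[0] (no change) → [3,3,5,3,3,5,3]
j=1: a[1]=3 ≤ 3 → i=1, swap a[1],a[1] (no change) → [3,3,5,3,3,5,3]
j=2: a[2]=5 > 3 → no swap
j=3: a[3]=3 ≤ 3 → i=2, swap a[2],a[3] → [3,3,3,5,3,5,3]
j=4: a[4]=3 ≤ 3 → i=3, swap a[3],a[4] → [3,3,3,3,5,5,3]
j=5: a[5]=5 > 3 → no swap
(after j=5) a = [3,3,3,3,5,5,3]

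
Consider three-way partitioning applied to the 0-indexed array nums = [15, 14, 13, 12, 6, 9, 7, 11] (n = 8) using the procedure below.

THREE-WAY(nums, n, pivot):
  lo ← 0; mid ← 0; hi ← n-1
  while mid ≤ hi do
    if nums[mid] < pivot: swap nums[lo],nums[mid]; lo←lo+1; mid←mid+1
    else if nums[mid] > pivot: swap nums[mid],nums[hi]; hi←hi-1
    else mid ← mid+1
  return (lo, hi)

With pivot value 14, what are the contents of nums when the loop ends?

[11, 13, 12, 6, 9, 7, 14, 15]

pivot = 14; lo=0, mid=0, hi=7
nums[mid]=15>14: swap nums[0],nums[7]; hi=6 → [11, 14, 13, 12, 6, 9, 7, 15]
nums[mid]=11<14: swap nums[0],nums[0]; lo=1,mid=1 → [11, 14, 13, 12, 6, 9, 7, 15]
nums[mid]=14=14: mid=2
nums[mid]=13<14: swap nums[1],nums[2]; lo=2,mid=3 → [11, 13, 14, 12, 6, 9, 7, 15]
nums[mid]=12<14: swap nums[2],nums[3]; lo=3,mid=4 → [11, 13, 12, 14, 6, 9, 7, 15]
nums[mid]=6<14: swap nums[3],nums[4]; lo=4,mid=5 → [11, 13, 12, 6, 14, 9, 7, 15]
nums[mid]=9<14: swap nums[4],nums[5]; lo=5,mid=6 → [11, 13, 12, 6, 9, 14, 7, 15]
nums[mid]=7<14: swap nums[5],nums[6]; lo=6,mid=7 → [11, 13, 12, 6, 9, 7, 14, 15]
end: lo=6, hi=6; nums = [11, 13, 12, 6, 9, 7, 14, 15]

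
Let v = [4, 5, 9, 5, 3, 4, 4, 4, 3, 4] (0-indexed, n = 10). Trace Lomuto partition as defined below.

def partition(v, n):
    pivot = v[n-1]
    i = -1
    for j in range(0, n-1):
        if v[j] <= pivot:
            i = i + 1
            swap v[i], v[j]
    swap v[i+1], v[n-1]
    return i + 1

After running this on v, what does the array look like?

pivot=4, i=-1
j=0: 4≤4, i=0, swap(0,0) ⇒ [4, 5, 9, 5, 3, 4, 4, 4, 3, 4]
j=1: 5>4, skip
j=2: 9>4, skip
j=3: 5>4, skip
j=4: 3≤4, i=1, swap(1,4) ⇒ [4, 3, 9, 5, 5, 4, 4, 4, 3, 4]
j=5: 4≤4, i=2, swap(2,5) ⇒ [4, 3, 4, 5, 5, 9, 4, 4, 3, 4]
j=6: 4≤4, i=3, swap(3,6) ⇒ [4, 3, 4, 4, 5, 9, 5, 4, 3, 4]
j=7: 4≤4, i=4, swap(4,7) ⇒ [4, 3, 4, 4, 4, 9, 5, 5, 3, 4]
j=8: 3≤4, i=5, swap(5,8) ⇒ [4, 3, 4, 4, 4, 3, 5, 5, 9, 4]
swap(6,9) ⇒ [4, 3, 4, 4, 4, 3, 4, 5, 9, 5]; return 6

[4, 3, 4, 4, 4, 3, 4, 5, 9, 5]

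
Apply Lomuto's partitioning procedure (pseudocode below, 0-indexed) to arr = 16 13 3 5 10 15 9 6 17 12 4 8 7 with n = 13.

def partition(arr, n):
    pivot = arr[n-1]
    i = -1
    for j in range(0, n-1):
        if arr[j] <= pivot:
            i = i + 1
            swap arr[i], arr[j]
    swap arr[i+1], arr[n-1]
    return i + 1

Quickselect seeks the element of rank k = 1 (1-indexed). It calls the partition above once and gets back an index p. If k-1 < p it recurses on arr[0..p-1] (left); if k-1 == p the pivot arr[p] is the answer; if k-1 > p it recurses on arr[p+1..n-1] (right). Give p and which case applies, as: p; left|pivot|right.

4; left

pivot = arr[12] = 7; i = -1
j=0: arr[0]=16 > 7 → no swap
j=1: arr[1]=13 > 7 → no swap
j=2: arr[2]=3 ≤ 7 → i=0, swap arr[0],arr[2] → 3 13 16 5 10 15 9 6 17 12 4 8 7
j=3: arr[3]=5 ≤ 7 → i=1, swap arr[1],arr[3] → 3 5 16 13 10 15 9 6 17 12 4 8 7
j=4: arr[4]=10 > 7 → no swap
j=5: arr[5]=15 > 7 → no swap
j=6: arr[6]=9 > 7 → no swap
j=7: arr[7]=6 ≤ 7 → i=2, swap arr[2],arr[7] → 3 5 6 13 10 15 9 16 17 12 4 8 7
j=8: arr[8]=17 > 7 → no swap
j=9: arr[9]=12 > 7 → no swap
j=10: arr[10]=4 ≤ 7 → i=3, swap arr[3],arr[10] → 3 5 6 4 10 15 9 16 17 12 13 8 7
j=11: arr[11]=8 > 7 → no swap
final swap arr[4],arr[12] → 3 5 6 4 7 15 9 16 17 12 13 8 10; return 4
p = 4; k-1 = 0 < 4 ⇒ left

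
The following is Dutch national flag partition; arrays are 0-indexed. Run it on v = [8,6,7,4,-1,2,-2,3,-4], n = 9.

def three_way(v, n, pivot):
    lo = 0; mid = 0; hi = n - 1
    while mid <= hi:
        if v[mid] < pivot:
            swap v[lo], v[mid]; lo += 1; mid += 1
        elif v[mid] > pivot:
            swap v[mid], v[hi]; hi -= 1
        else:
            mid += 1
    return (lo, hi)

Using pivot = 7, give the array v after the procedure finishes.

lo=0 mid=0 hi=8
8>7: swap(0,8), hi=7 ⇒ [-4,6,7,4,-1,2,-2,3,8]
-4<7: swap(0,0), lo=1 mid=1 ⇒ [-4,6,7,4,-1,2,-2,3,8]
6<7: swap(1,1), lo=2 mid=2 ⇒ [-4,6,7,4,-1,2,-2,3,8]
7=7: mid=3
4<7: swap(2,3), lo=3 mid=4 ⇒ [-4,6,4,7,-1,2,-2,3,8]
-1<7: swap(3,4), lo=4 mid=5 ⇒ [-4,6,4,-1,7,2,-2,3,8]
2<7: swap(4,5), lo=5 mid=6 ⇒ [-4,6,4,-1,2,7,-2,3,8]
-2<7: swap(5,6), lo=6 mid=7 ⇒ [-4,6,4,-1,2,-2,7,3,8]
3<7: swap(6,7), lo=7 mid=8 ⇒ [-4,6,4,-1,2,-2,3,7,8]
done. lo=7 hi=7; v=[-4,6,4,-1,2,-2,3,7,8]

[-4,6,4,-1,2,-2,3,7,8]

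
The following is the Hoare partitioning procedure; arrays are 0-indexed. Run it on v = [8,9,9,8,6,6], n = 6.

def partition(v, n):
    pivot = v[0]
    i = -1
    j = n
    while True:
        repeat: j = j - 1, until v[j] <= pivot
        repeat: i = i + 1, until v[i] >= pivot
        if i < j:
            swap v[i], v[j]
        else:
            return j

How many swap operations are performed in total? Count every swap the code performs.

pivot = v[0] = 8; i = -1, j = 6
j→5 (v[5]=6≤8), i→0 (v[0]=8≥8); i<j, swap → [6,9,9,8,6,8]
j→4 (v[4]=6≤8), i→1 (v[1]=9≥8); i<j, swap → [6,6,9,8,9,8]
j→3 (v[3]=8≤8), i→2 (v[2]=9≥8); i<j, swap → [6,6,8,9,9,8]
j→2, i→3; i≥j, return j=2. v = [6,6,8,9,9,8]

3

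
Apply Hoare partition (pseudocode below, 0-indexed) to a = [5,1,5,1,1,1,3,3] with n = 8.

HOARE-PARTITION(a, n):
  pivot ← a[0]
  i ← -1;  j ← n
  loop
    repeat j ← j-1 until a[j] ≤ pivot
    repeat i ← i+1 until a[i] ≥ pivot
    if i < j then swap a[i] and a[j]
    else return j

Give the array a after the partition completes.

[3,1,3,1,1,1,5,5]

pivot=5
j stops at 7 (3), i stops at 0 (5); swap ⇒ [3,1,5,1,1,1,3,5]
j stops at 6 (3), i stops at 2 (5); swap ⇒ [3,1,3,1,1,1,5,5]
j stops at 5, i stops at 6; i≥j ⇒ return 5. a=[3,1,3,1,1,1,5,5]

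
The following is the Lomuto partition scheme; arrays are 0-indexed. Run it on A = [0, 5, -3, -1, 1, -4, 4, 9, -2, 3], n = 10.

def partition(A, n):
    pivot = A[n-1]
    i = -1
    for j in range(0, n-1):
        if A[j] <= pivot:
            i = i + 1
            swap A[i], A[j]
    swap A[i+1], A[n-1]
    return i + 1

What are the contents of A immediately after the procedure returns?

pivot=3, i=-1
j=0: 0≤3, i=0, swap(0,0) ⇒ [0, 5, -3, -1, 1, -4, 4, 9, -2, 3]
j=1: 5>3, skip
j=2: -3≤3, i=1, swap(1,2) ⇒ [0, -3, 5, -1, 1, -4, 4, 9, -2, 3]
j=3: -1≤3, i=2, swap(2,3) ⇒ [0, -3, -1, 5, 1, -4, 4, 9, -2, 3]
j=4: 1≤3, i=3, swap(3,4) ⇒ [0, -3, -1, 1, 5, -4, 4, 9, -2, 3]
j=5: -4≤3, i=4, swap(4,5) ⇒ [0, -3, -1, 1, -4, 5, 4, 9, -2, 3]
j=6: 4>3, skip
j=7: 9>3, skip
j=8: -2≤3, i=5, swap(5,8) ⇒ [0, -3, -1, 1, -4, -2, 4, 9, 5, 3]
swap(6,9) ⇒ [0, -3, -1, 1, -4, -2, 3, 9, 5, 4]; return 6

[0, -3, -1, 1, -4, -2, 3, 9, 5, 4]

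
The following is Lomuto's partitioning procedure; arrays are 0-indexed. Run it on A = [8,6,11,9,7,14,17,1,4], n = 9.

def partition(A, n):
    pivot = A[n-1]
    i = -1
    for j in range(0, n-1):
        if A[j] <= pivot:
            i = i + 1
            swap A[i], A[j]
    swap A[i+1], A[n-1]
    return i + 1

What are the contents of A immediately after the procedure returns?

pivot=4, i=-1
j=0: 8>4, skip
j=1: 6>4, skip
j=2: 11>4, skip
j=3: 9>4, skip
j=4: 7>4, skip
j=5: 14>4, skip
j=6: 17>4, skip
j=7: 1≤4, i=0, swap(0,7) ⇒ [1,6,11,9,7,14,17,8,4]
swap(1,8) ⇒ [1,4,11,9,7,14,17,8,6]; return 1

[1,4,11,9,7,14,17,8,6]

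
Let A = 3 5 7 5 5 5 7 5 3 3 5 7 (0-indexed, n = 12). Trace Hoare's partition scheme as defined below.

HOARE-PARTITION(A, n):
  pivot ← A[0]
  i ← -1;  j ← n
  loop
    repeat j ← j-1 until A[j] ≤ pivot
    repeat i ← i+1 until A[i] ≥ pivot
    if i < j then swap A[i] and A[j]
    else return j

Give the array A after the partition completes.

3 3 7 5 5 5 7 5 5 3 5 7

pivot = A[0] = 3; i = -1, j = 12
j→9 (A[9]=3≤3), i→0 (A[0]=3≥3); i<j, swap → 3 5 7 5 5 5 7 5 3 3 5 7
j→8 (A[8]=3≤3), i→1 (A[1]=5≥3); i<j, swap → 3 3 7 5 5 5 7 5 5 3 5 7
j→1, i→2; i≥j, return j=1. A = 3 3 7 5 5 5 7 5 5 3 5 7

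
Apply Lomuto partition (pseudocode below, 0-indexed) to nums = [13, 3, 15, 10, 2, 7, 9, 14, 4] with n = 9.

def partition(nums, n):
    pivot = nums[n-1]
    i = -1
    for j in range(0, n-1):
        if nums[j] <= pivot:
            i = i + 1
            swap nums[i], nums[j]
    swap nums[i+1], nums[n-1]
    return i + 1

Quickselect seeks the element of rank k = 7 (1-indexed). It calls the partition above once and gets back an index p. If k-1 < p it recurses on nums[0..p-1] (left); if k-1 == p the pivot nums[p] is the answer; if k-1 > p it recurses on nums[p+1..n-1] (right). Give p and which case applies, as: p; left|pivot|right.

pivot = nums[8] = 4; i = -1
j=0: nums[0]=13 > 4 → no swap
j=1: nums[1]=3 ≤ 4 → i=0, swap nums[0],nums[1] → [3, 13, 15, 10, 2, 7, 9, 14, 4]
j=2: nums[2]=15 > 4 → no swap
j=3: nums[3]=10 > 4 → no swap
j=4: nums[4]=2 ≤ 4 → i=1, swap nums[1],nums[4] → [3, 2, 15, 10, 13, 7, 9, 14, 4]
j=5: nums[5]=7 > 4 → no swap
j=6: nums[6]=9 > 4 → no swap
j=7: nums[7]=14 > 4 → no swap
final swap nums[2],nums[8] → [3, 2, 4, 10, 13, 7, 9, 14, 15]; return 2
p = 2; k-1 = 6 > 2 ⇒ right

2; right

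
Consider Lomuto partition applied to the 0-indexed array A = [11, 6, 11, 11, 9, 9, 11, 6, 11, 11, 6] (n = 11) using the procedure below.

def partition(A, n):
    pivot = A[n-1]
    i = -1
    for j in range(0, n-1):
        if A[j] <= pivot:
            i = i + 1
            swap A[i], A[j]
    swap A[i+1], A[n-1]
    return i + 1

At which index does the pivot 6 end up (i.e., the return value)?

pivot = A[10] = 6; i = -1
j=0: A[0]=11 > 6 → no swap
j=1: A[1]=6 ≤ 6 → i=0, swap A[0],A[1] → [6, 11, 11, 11, 9, 9, 11, 6, 11, 11, 6]
j=2: A[2]=11 > 6 → no swap
j=3: A[3]=11 > 6 → no swap
j=4: A[4]=9 > 6 → no swap
j=5: A[5]=9 > 6 → no swap
j=6: A[6]=11 > 6 → no swap
j=7: A[7]=6 ≤ 6 → i=1, swap A[1],A[7] → [6, 6, 11, 11, 9, 9, 11, 11, 11, 11, 6]
j=8: A[8]=11 > 6 → no swap
j=9: A[9]=11 > 6 → no swap
final swap A[2],A[10] → [6, 6, 6, 11, 9, 9, 11, 11, 11, 11, 11]; return 2

2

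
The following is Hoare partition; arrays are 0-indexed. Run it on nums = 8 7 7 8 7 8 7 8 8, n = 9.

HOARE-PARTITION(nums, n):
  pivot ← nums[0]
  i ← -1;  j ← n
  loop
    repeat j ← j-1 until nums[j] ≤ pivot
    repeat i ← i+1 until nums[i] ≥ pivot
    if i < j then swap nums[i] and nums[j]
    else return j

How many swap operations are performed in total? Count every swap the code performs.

pivot=8
j stops at 8 (8), i stops at 0 (8); swap ⇒ 8 7 7 8 7 8 7 8 8
j stops at 7 (8), i stops at 3 (8); swap ⇒ 8 7 7 8 7 8 7 8 8
j stops at 6 (7), i stops at 5 (8); swap ⇒ 8 7 7 8 7 7 8 8 8
j stops at 5, i stops at 6; i≥j ⇒ return 5. nums=8 7 7 8 7 7 8 8 8

3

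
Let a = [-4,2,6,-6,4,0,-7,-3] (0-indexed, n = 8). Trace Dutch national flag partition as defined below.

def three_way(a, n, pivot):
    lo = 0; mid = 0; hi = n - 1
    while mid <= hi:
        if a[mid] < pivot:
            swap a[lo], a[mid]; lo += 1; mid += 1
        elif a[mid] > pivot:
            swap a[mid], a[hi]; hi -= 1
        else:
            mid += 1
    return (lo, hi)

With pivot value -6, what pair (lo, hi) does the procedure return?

(1, 1)

pivot = -6; lo=0, mid=0, hi=7
a[mid]=-4>-6: swap a[0],a[7]; hi=6 → [-3,2,6,-6,4,0,-7,-4]
a[mid]=-3>-6: swap a[0],a[6]; hi=5 → [-7,2,6,-6,4,0,-3,-4]
a[mid]=-7<-6: swap a[0],a[0]; lo=1,mid=1 → [-7,2,6,-6,4,0,-3,-4]
a[mid]=2>-6: swap a[1],a[5]; hi=4 → [-7,0,6,-6,4,2,-3,-4]
a[mid]=0>-6: swap a[1],a[4]; hi=3 → [-7,4,6,-6,0,2,-3,-4]
a[mid]=4>-6: swap a[1],a[3]; hi=2 → [-7,-6,6,4,0,2,-3,-4]
a[mid]=-6=-6: mid=2
a[mid]=6>-6: swap a[2],a[2]; hi=1 → [-7,-6,6,4,0,2,-3,-4]
end: lo=1, hi=1; a = [-7,-6,6,4,0,2,-3,-4]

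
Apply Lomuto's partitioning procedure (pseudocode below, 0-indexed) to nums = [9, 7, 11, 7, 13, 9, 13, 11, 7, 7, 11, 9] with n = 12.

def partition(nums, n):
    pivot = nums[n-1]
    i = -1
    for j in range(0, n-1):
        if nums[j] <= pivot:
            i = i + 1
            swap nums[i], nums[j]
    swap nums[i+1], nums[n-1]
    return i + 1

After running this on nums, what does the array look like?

[9, 7, 7, 9, 7, 7, 9, 11, 13, 11, 11, 13]

pivot = nums[11] = 9; i = -1
j=0: nums[0]=9 ≤ 9 → i=0, swap nums[0],nums[0] (no change) → [9, 7, 11, 7, 13, 9, 13, 11, 7, 7, 11, 9]
j=1: nums[1]=7 ≤ 9 → i=1, swap nums[1],nums[1] (no change) → [9, 7, 11, 7, 13, 9, 13, 11, 7, 7, 11, 9]
j=2: nums[2]=11 > 9 → no swap
j=3: nums[3]=7 ≤ 9 → i=2, swap nums[2],nums[3] → [9, 7, 7, 11, 13, 9, 13, 11, 7, 7, 11, 9]
j=4: nums[4]=13 > 9 → no swap
j=5: nums[5]=9 ≤ 9 → i=3, swap nums[3],nums[5] → [9, 7, 7, 9, 13, 11, 13, 11, 7, 7, 11, 9]
j=6: nums[6]=13 > 9 → no swap
j=7: nums[7]=11 > 9 → no swap
j=8: nums[8]=7 ≤ 9 → i=4, swap nums[4],nums[8] → [9, 7, 7, 9, 7, 11, 13, 11, 13, 7, 11, 9]
j=9: nums[9]=7 ≤ 9 → i=5, swap nums[5],nums[9] → [9, 7, 7, 9, 7, 7, 13, 11, 13, 11, 11, 9]
j=10: nums[10]=11 > 9 → no swap
final swap nums[6],nums[11] → [9, 7, 7, 9, 7, 7, 9, 11, 13, 11, 11, 13]; return 6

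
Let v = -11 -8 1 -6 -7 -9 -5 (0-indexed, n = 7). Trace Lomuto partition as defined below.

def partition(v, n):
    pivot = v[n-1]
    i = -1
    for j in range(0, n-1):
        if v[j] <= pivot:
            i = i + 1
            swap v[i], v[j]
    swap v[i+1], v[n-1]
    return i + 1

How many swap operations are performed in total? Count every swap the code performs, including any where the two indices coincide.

pivot=-5, i=-1
j=0: -11≤-5, i=0, swap(0,0) ⇒ -11 -8 1 -6 -7 -9 -5
j=1: -8≤-5, i=1, swap(1,1) ⇒ -11 -8 1 -6 -7 -9 -5
j=2: 1>-5, skip
j=3: -6≤-5, i=2, swap(2,3) ⇒ -11 -8 -6 1 -7 -9 -5
j=4: -7≤-5, i=3, swap(3,4) ⇒ -11 -8 -6 -7 1 -9 -5
j=5: -9≤-5, i=4, swap(4,5) ⇒ -11 -8 -6 -7 -9 1 -5
swap(5,6) ⇒ -11 -8 -6 -7 -9 -5 1; return 5

6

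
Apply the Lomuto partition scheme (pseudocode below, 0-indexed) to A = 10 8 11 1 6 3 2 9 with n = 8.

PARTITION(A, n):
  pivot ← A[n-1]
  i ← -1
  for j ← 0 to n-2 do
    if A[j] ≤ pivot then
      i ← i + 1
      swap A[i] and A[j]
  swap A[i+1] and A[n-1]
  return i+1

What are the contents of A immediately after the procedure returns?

8 1 6 3 2 9 11 10

pivot=9, i=-1
j=0: 10>9, skip
j=1: 8≤9, i=0, swap(0,1) ⇒ 8 10 11 1 6 3 2 9
j=2: 11>9, skip
j=3: 1≤9, i=1, swap(1,3) ⇒ 8 1 11 10 6 3 2 9
j=4: 6≤9, i=2, swap(2,4) ⇒ 8 1 6 10 11 3 2 9
j=5: 3≤9, i=3, swap(3,5) ⇒ 8 1 6 3 11 10 2 9
j=6: 2≤9, i=4, swap(4,6) ⇒ 8 1 6 3 2 10 11 9
swap(5,7) ⇒ 8 1 6 3 2 9 11 10; return 5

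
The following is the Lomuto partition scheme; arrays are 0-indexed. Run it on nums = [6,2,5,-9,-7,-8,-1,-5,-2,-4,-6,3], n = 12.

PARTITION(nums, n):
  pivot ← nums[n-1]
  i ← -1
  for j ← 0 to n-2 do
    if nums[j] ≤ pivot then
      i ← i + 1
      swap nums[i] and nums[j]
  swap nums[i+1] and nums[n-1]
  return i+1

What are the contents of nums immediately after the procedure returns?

[2,-9,-7,-8,-1,-5,-2,-4,-6,3,5,6]

pivot = nums[11] = 3; i = -1
j=0: nums[0]=6 > 3 → no swap
j=1: nums[1]=2 ≤ 3 → i=0, swap nums[0],nums[1] → [2,6,5,-9,-7,-8,-1,-5,-2,-4,-6,3]
j=2: nums[2]=5 > 3 → no swap
j=3: nums[3]=-9 ≤ 3 → i=1, swap nums[1],nums[3] → [2,-9,5,6,-7,-8,-1,-5,-2,-4,-6,3]
j=4: nums[4]=-7 ≤ 3 → i=2, swap nums[2],nums[4] → [2,-9,-7,6,5,-8,-1,-5,-2,-4,-6,3]
j=5: nums[5]=-8 ≤ 3 → i=3, swap nums[3],nums[5] → [2,-9,-7,-8,5,6,-1,-5,-2,-4,-6,3]
j=6: nums[6]=-1 ≤ 3 → i=4, swap nums[4],nums[6] → [2,-9,-7,-8,-1,6,5,-5,-2,-4,-6,3]
j=7: nums[7]=-5 ≤ 3 → i=5, swap nums[5],nums[7] → [2,-9,-7,-8,-1,-5,5,6,-2,-4,-6,3]
j=8: nums[8]=-2 ≤ 3 → i=6, swap nums[6],nums[8] → [2,-9,-7,-8,-1,-5,-2,6,5,-4,-6,3]
j=9: nums[9]=-4 ≤ 3 → i=7, swap nums[7],nums[9] → [2,-9,-7,-8,-1,-5,-2,-4,5,6,-6,3]
j=10: nums[10]=-6 ≤ 3 → i=8, swap nums[8],nums[10] → [2,-9,-7,-8,-1,-5,-2,-4,-6,6,5,3]
final swap nums[9],nums[11] → [2,-9,-7,-8,-1,-5,-2,-4,-6,3,5,6]; return 9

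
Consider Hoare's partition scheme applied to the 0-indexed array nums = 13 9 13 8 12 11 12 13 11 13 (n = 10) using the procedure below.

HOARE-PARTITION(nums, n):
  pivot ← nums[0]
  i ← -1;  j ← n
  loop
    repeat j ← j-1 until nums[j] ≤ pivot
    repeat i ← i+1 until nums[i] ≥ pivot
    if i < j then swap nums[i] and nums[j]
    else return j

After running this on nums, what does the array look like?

13 9 11 8 12 11 12 13 13 13

pivot = nums[0] = 13; i = -1, j = 10
j→9 (nums[9]=13≤13), i→0 (nums[0]=13≥13); i<j, swap → 13 9 13 8 12 11 12 13 11 13
j→8 (nums[8]=11≤13), i→2 (nums[2]=13≥13); i<j, swap → 13 9 11 8 12 11 12 13 13 13
j→7, i→7; i≥j, return j=7. nums = 13 9 11 8 12 11 12 13 13 13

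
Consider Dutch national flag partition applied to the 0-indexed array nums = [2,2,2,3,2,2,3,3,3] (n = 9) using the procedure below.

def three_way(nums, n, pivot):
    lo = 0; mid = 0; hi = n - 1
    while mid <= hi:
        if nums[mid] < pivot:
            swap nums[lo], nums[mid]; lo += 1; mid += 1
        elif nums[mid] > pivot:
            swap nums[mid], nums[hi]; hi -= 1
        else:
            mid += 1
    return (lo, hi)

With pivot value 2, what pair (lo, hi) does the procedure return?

(0, 4)

lo=0 mid=0 hi=8
2=2: mid=1
2=2: mid=2
2=2: mid=3
3>2: swap(3,8), hi=7 ⇒ [2,2,2,3,2,2,3,3,3]
3>2: swap(3,7), hi=6 ⇒ [2,2,2,3,2,2,3,3,3]
3>2: swap(3,6), hi=5 ⇒ [2,2,2,3,2,2,3,3,3]
3>2: swap(3,5), hi=4 ⇒ [2,2,2,2,2,3,3,3,3]
2=2: mid=4
2=2: mid=5
done. lo=0 hi=4; nums=[2,2,2,2,2,3,3,3,3]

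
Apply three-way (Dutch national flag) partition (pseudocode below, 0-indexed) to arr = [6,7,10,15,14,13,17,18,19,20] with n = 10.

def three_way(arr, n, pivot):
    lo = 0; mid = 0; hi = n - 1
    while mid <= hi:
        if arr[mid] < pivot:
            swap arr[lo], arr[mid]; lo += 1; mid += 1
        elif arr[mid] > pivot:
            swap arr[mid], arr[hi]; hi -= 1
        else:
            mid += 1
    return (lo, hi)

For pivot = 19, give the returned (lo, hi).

(8, 8)

lo=0 mid=0 hi=9
6<19: swap(0,0), lo=1 mid=1 ⇒ [6,7,10,15,14,13,17,18,19,20]
7<19: swap(1,1), lo=2 mid=2 ⇒ [6,7,10,15,14,13,17,18,19,20]
10<19: swap(2,2), lo=3 mid=3 ⇒ [6,7,10,15,14,13,17,18,19,20]
15<19: swap(3,3), lo=4 mid=4 ⇒ [6,7,10,15,14,13,17,18,19,20]
14<19: swap(4,4), lo=5 mid=5 ⇒ [6,7,10,15,14,13,17,18,19,20]
13<19: swap(5,5), lo=6 mid=6 ⇒ [6,7,10,15,14,13,17,18,19,20]
17<19: swap(6,6), lo=7 mid=7 ⇒ [6,7,10,15,14,13,17,18,19,20]
18<19: swap(7,7), lo=8 mid=8 ⇒ [6,7,10,15,14,13,17,18,19,20]
19=19: mid=9
20>19: swap(9,9), hi=8 ⇒ [6,7,10,15,14,13,17,18,19,20]
done. lo=8 hi=8; arr=[6,7,10,15,14,13,17,18,19,20]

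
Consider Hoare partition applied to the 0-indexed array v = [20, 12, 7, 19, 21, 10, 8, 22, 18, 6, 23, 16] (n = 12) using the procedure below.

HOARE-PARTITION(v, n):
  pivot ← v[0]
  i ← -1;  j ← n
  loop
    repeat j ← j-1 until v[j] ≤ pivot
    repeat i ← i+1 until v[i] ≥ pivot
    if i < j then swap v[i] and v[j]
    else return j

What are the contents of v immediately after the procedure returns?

[16, 12, 7, 19, 6, 10, 8, 18, 22, 21, 23, 20]

pivot=20
j stops at 11 (16), i stops at 0 (20); swap ⇒ [16, 12, 7, 19, 21, 10, 8, 22, 18, 6, 23, 20]
j stops at 9 (6), i stops at 4 (21); swap ⇒ [16, 12, 7, 19, 6, 10, 8, 22, 18, 21, 23, 20]
j stops at 8 (18), i stops at 7 (22); swap ⇒ [16, 12, 7, 19, 6, 10, 8, 18, 22, 21, 23, 20]
j stops at 7, i stops at 8; i≥j ⇒ return 7. v=[16, 12, 7, 19, 6, 10, 8, 18, 22, 21, 23, 20]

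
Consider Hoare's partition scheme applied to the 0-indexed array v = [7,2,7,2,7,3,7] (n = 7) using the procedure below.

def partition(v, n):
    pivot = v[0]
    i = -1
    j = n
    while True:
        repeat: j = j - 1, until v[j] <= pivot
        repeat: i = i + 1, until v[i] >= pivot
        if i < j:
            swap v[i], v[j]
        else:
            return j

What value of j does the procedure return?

4

pivot=7
j stops at 6 (7), i stops at 0 (7); swap ⇒ [7,2,7,2,7,3,7]
j stops at 5 (3), i stops at 2 (7); swap ⇒ [7,2,3,2,7,7,7]
j stops at 4, i stops at 4; i≥j ⇒ return 4. v=[7,2,3,2,7,7,7]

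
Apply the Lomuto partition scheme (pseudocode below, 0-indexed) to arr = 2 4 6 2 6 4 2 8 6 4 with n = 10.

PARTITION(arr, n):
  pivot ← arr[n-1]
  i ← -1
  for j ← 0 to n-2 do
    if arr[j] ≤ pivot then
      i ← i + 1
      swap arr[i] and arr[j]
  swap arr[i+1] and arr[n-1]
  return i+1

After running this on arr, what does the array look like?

pivot = arr[9] = 4; i = -1
j=0: arr[0]=2 ≤ 4 → i=0, swap arr[0],arr[0] (no change) → 2 4 6 2 6 4 2 8 6 4
j=1: arr[1]=4 ≤ 4 → i=1, swap arr[1],arr[1] (no change) → 2 4 6 2 6 4 2 8 6 4
j=2: arr[2]=6 > 4 → no swap
j=3: arr[3]=2 ≤ 4 → i=2, swap arr[2],arr[3] → 2 4 2 6 6 4 2 8 6 4
j=4: arr[4]=6 > 4 → no swap
j=5: arr[5]=4 ≤ 4 → i=3, swap arr[3],arr[5] → 2 4 2 4 6 6 2 8 6 4
j=6: arr[6]=2 ≤ 4 → i=4, swap arr[4],arr[6] → 2 4 2 4 2 6 6 8 6 4
j=7: arr[7]=8 > 4 → no swap
j=8: arr[8]=6 > 4 → no swap
final swap arr[5],arr[9] → 2 4 2 4 2 4 6 8 6 6; return 5

2 4 2 4 2 4 6 8 6 6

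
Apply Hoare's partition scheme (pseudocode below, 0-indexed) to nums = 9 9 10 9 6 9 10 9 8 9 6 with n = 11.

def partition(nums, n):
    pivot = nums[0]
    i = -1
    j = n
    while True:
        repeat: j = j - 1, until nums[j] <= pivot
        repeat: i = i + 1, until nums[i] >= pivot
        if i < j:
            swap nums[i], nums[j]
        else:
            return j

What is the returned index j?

pivot=9
j stops at 10 (6), i stops at 0 (9); swap ⇒ 6 9 10 9 6 9 10 9 8 9 9
j stops at 9 (9), i stops at 1 (9); swap ⇒ 6 9 10 9 6 9 10 9 8 9 9
j stops at 8 (8), i stops at 2 (10); swap ⇒ 6 9 8 9 6 9 10 9 10 9 9
j stops at 7 (9), i stops at 3 (9); swap ⇒ 6 9 8 9 6 9 10 9 10 9 9
j stops at 5, i stops at 5; i≥j ⇒ return 5. nums=6 9 8 9 6 9 10 9 10 9 9

5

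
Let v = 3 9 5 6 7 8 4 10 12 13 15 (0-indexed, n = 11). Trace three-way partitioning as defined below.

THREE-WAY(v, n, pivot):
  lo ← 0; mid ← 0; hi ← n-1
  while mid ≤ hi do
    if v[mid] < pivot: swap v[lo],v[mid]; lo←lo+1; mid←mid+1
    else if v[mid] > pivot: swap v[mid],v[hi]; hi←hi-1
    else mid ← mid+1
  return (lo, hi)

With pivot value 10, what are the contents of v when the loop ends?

lo=0 mid=0 hi=10
3<10: swap(0,0), lo=1 mid=1 ⇒ 3 9 5 6 7 8 4 10 12 13 15
9<10: swap(1,1), lo=2 mid=2 ⇒ 3 9 5 6 7 8 4 10 12 13 15
5<10: swap(2,2), lo=3 mid=3 ⇒ 3 9 5 6 7 8 4 10 12 13 15
6<10: swap(3,3), lo=4 mid=4 ⇒ 3 9 5 6 7 8 4 10 12 13 15
7<10: swap(4,4), lo=5 mid=5 ⇒ 3 9 5 6 7 8 4 10 12 13 15
8<10: swap(5,5), lo=6 mid=6 ⇒ 3 9 5 6 7 8 4 10 12 13 15
4<10: swap(6,6), lo=7 mid=7 ⇒ 3 9 5 6 7 8 4 10 12 13 15
10=10: mid=8
12>10: swap(8,10), hi=9 ⇒ 3 9 5 6 7 8 4 10 15 13 12
15>10: swap(8,9), hi=8 ⇒ 3 9 5 6 7 8 4 10 13 15 12
13>10: swap(8,8), hi=7 ⇒ 3 9 5 6 7 8 4 10 13 15 12
done. lo=7 hi=7; v=3 9 5 6 7 8 4 10 13 15 12

3 9 5 6 7 8 4 10 13 15 12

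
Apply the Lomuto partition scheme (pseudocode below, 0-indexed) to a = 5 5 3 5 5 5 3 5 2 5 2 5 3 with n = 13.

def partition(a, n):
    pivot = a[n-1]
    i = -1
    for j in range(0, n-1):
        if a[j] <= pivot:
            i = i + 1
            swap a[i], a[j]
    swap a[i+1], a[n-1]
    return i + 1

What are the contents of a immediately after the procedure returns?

pivot=3, i=-1
j=0: 5>3, skip
j=1: 5>3, skip
j=2: 3≤3, i=0, swap(0,2) ⇒ 3 5 5 5 5 5 3 5 2 5 2 5 3
j=3: 5>3, skip
j=4: 5>3, skip
j=5: 5>3, skip
j=6: 3≤3, i=1, swap(1,6) ⇒ 3 3 5 5 5 5 5 5 2 5 2 5 3
j=7: 5>3, skip
j=8: 2≤3, i=2, swap(2,8) ⇒ 3 3 2 5 5 5 5 5 5 5 2 5 3
j=9: 5>3, skip
j=10: 2≤3, i=3, swap(3,10) ⇒ 3 3 2 2 5 5 5 5 5 5 5 5 3
j=11: 5>3, skip
swap(4,12) ⇒ 3 3 2 2 3 5 5 5 5 5 5 5 5; return 4

3 3 2 2 3 5 5 5 5 5 5 5 5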